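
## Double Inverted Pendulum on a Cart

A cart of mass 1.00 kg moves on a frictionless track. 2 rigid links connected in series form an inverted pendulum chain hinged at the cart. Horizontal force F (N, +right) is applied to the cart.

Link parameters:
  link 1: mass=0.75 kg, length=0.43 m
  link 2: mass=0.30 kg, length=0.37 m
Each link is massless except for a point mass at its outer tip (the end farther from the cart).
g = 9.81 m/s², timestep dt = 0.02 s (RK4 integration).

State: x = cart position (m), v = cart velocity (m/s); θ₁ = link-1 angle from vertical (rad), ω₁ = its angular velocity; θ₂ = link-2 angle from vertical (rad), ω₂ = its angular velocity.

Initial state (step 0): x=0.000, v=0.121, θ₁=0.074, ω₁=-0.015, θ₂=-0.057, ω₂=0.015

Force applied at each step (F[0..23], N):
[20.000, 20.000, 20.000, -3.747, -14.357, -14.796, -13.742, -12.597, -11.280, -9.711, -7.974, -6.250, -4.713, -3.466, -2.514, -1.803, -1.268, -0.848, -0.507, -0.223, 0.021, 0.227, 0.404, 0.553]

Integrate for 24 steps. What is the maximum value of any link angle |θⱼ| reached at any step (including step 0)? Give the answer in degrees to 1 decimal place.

Answer: 9.4°

Derivation:
apply F[0]=+20.000 → step 1: x=0.006, v=0.505, θ₁=0.065, ω₁=-0.847, θ₂=-0.058, ω₂=-0.091
apply F[1]=+20.000 → step 2: x=0.020, v=0.893, θ₁=0.040, ω₁=-1.703, θ₂=-0.061, ω₂=-0.177
apply F[2]=+20.000 → step 3: x=0.042, v=1.290, θ₁=-0.003, ω₁=-2.603, θ₂=-0.065, ω₂=-0.229
apply F[3]=-3.747 → step 4: x=0.067, v=1.219, θ₁=-0.053, ω₁=-2.447, θ₂=-0.069, ω₂=-0.250
apply F[4]=-14.357 → step 5: x=0.089, v=0.946, θ₁=-0.096, ω₁=-1.849, θ₂=-0.074, ω₂=-0.247
apply F[5]=-14.796 → step 6: x=0.105, v=0.674, θ₁=-0.128, ω₁=-1.279, θ₂=-0.079, ω₂=-0.219
apply F[6]=-13.742 → step 7: x=0.116, v=0.431, θ₁=-0.148, ω₁=-0.794, θ₂=-0.083, ω₂=-0.171
apply F[7]=-12.597 → step 8: x=0.122, v=0.215, θ₁=-0.160, ω₁=-0.383, θ₂=-0.086, ω₂=-0.112
apply F[8]=-11.280 → step 9: x=0.125, v=0.028, θ₁=-0.164, ω₁=-0.042, θ₂=-0.088, ω₂=-0.048
apply F[9]=-9.711 → step 10: x=0.124, v=-0.129, θ₁=-0.162, ω₁=0.228, θ₂=-0.088, ω₂=0.015
apply F[10]=-7.974 → step 11: x=0.120, v=-0.253, θ₁=-0.156, ω₁=0.427, θ₂=-0.087, ω₂=0.072
apply F[11]=-6.250 → step 12: x=0.114, v=-0.346, θ₁=-0.146, ω₁=0.559, θ₂=-0.085, ω₂=0.123
apply F[12]=-4.713 → step 13: x=0.106, v=-0.411, θ₁=-0.134, ω₁=0.634, θ₂=-0.082, ω₂=0.165
apply F[13]=-3.466 → step 14: x=0.098, v=-0.454, θ₁=-0.121, ω₁=0.667, θ₂=-0.079, ω₂=0.200
apply F[14]=-2.514 → step 15: x=0.088, v=-0.481, θ₁=-0.108, ω₁=0.670, θ₂=-0.074, ω₂=0.228
apply F[15]=-1.803 → step 16: x=0.079, v=-0.497, θ₁=-0.094, ω₁=0.655, θ₂=-0.069, ω₂=0.249
apply F[16]=-1.268 → step 17: x=0.069, v=-0.504, θ₁=-0.082, ω₁=0.629, θ₂=-0.064, ω₂=0.265
apply F[17]=-0.848 → step 18: x=0.059, v=-0.506, θ₁=-0.069, ω₁=0.596, θ₂=-0.059, ω₂=0.275
apply F[18]=-0.507 → step 19: x=0.048, v=-0.503, θ₁=-0.058, ω₁=0.559, θ₂=-0.053, ω₂=0.280
apply F[19]=-0.223 → step 20: x=0.038, v=-0.497, θ₁=-0.047, ω₁=0.521, θ₂=-0.048, ω₂=0.282
apply F[20]=+0.021 → step 21: x=0.029, v=-0.488, θ₁=-0.037, ω₁=0.481, θ₂=-0.042, ω₂=0.280
apply F[21]=+0.227 → step 22: x=0.019, v=-0.477, θ₁=-0.028, ω₁=0.442, θ₂=-0.037, ω₂=0.275
apply F[22]=+0.404 → step 23: x=0.010, v=-0.464, θ₁=-0.019, ω₁=0.403, θ₂=-0.031, ω₂=0.267
apply F[23]=+0.553 → step 24: x=0.000, v=-0.450, θ₁=-0.012, ω₁=0.365, θ₂=-0.026, ω₂=0.258
Max |angle| over trajectory = 0.164 rad = 9.4°.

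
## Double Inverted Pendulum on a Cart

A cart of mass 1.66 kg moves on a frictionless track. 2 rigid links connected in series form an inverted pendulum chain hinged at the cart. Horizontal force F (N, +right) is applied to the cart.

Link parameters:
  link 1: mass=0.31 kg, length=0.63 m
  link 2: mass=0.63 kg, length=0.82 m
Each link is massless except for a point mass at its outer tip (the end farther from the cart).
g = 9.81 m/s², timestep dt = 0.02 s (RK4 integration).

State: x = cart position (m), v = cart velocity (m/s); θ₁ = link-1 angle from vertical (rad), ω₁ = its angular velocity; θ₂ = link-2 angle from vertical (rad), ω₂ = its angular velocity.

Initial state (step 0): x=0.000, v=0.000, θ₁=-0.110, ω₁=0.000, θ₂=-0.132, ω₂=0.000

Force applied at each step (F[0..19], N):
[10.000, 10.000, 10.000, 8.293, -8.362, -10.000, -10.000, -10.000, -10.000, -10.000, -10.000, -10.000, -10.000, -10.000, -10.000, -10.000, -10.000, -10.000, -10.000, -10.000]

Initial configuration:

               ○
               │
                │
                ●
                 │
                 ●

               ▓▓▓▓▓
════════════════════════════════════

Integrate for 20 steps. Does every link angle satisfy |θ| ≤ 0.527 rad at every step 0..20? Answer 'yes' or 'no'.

apply F[0]=+10.000 → step 1: x=0.001, v=0.132, θ₁=-0.112, ω₁=-0.230, θ₂=-0.132, ω₂=-0.014
apply F[1]=+10.000 → step 2: x=0.005, v=0.264, θ₁=-0.119, ω₁=-0.464, θ₂=-0.133, ω₂=-0.025
apply F[2]=+10.000 → step 3: x=0.012, v=0.397, θ₁=-0.131, ω₁=-0.707, θ₂=-0.133, ω₂=-0.031
apply F[3]=+8.293 → step 4: x=0.021, v=0.510, θ₁=-0.147, ω₁=-0.931, θ₂=-0.134, ω₂=-0.027
apply F[4]=-8.362 → step 5: x=0.030, v=0.426, θ₁=-0.165, ω₁=-0.863, θ₂=-0.134, ω₂=-0.011
apply F[5]=-10.000 → step 6: x=0.038, v=0.326, θ₁=-0.182, ω₁=-0.785, θ₂=-0.134, ω₂=0.018
apply F[6]=-10.000 → step 7: x=0.043, v=0.227, θ₁=-0.197, ω₁=-0.726, θ₂=-0.133, ω₂=0.060
apply F[7]=-10.000 → step 8: x=0.047, v=0.130, θ₁=-0.211, ω₁=-0.684, θ₂=-0.132, ω₂=0.114
apply F[8]=-10.000 → step 9: x=0.049, v=0.034, θ₁=-0.224, ω₁=-0.660, θ₂=-0.129, ω₂=0.179
apply F[9]=-10.000 → step 10: x=0.048, v=-0.060, θ₁=-0.237, ω₁=-0.653, θ₂=-0.124, ω₂=0.257
apply F[10]=-10.000 → step 11: x=0.046, v=-0.153, θ₁=-0.250, ω₁=-0.663, θ₂=-0.118, ω₂=0.347
apply F[11]=-10.000 → step 12: x=0.042, v=-0.246, θ₁=-0.264, ω₁=-0.690, θ₂=-0.110, ω₂=0.451
apply F[12]=-10.000 → step 13: x=0.036, v=-0.337, θ₁=-0.278, ω₁=-0.735, θ₂=-0.100, ω₂=0.569
apply F[13]=-10.000 → step 14: x=0.029, v=-0.427, θ₁=-0.293, ω₁=-0.797, θ₂=-0.088, ω₂=0.701
apply F[14]=-10.000 → step 15: x=0.019, v=-0.517, θ₁=-0.310, ω₁=-0.876, θ₂=-0.072, ω₂=0.849
apply F[15]=-10.000 → step 16: x=0.008, v=-0.607, θ₁=-0.329, ω₁=-0.971, θ₂=-0.053, ω₂=1.010
apply F[16]=-10.000 → step 17: x=-0.005, v=-0.697, θ₁=-0.349, ω₁=-1.078, θ₂=-0.032, ω₂=1.184
apply F[17]=-10.000 → step 18: x=-0.020, v=-0.788, θ₁=-0.372, ω₁=-1.194, θ₂=-0.006, ω₂=1.367
apply F[18]=-10.000 → step 19: x=-0.037, v=-0.880, θ₁=-0.397, ω₁=-1.315, θ₂=0.023, ω₂=1.558
apply F[19]=-10.000 → step 20: x=-0.055, v=-0.973, θ₁=-0.424, ω₁=-1.434, θ₂=0.056, ω₂=1.751
Max |angle| over trajectory = 0.424 rad; bound = 0.527 → within bound.

Answer: yes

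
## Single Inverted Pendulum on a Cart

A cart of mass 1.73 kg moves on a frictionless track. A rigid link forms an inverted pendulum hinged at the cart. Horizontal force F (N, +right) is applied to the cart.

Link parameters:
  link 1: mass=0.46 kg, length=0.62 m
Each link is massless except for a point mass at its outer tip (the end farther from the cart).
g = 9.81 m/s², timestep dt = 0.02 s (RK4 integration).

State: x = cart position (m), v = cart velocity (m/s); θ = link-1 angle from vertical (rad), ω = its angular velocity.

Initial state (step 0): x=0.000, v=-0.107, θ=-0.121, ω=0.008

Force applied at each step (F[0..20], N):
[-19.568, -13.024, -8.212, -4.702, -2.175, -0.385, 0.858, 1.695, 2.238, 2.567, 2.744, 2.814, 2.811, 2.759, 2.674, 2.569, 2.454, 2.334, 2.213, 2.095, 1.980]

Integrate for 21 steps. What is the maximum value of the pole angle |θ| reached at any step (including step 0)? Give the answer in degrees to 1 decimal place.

apply F[0]=-19.568 → step 1: x=-0.004, v=-0.326, θ=-0.118, ω=0.321
apply F[1]=-13.024 → step 2: x=-0.012, v=-0.470, θ=-0.109, ω=0.516
apply F[2]=-8.212 → step 3: x=-0.023, v=-0.560, θ=-0.098, ω=0.627
apply F[3]=-4.702 → step 4: x=-0.034, v=-0.610, θ=-0.085, ω=0.678
apply F[4]=-2.175 → step 5: x=-0.047, v=-0.631, θ=-0.071, ω=0.687
apply F[5]=-0.385 → step 6: x=-0.059, v=-0.632, θ=-0.058, ω=0.669
apply F[6]=+0.858 → step 7: x=-0.072, v=-0.619, θ=-0.045, ω=0.632
apply F[7]=+1.695 → step 8: x=-0.084, v=-0.598, θ=-0.033, ω=0.586
apply F[8]=+2.238 → step 9: x=-0.096, v=-0.571, θ=-0.021, ω=0.533
apply F[9]=+2.567 → step 10: x=-0.107, v=-0.540, θ=-0.011, ω=0.479
apply F[10]=+2.744 → step 11: x=-0.117, v=-0.508, θ=-0.002, ω=0.425
apply F[11]=+2.814 → step 12: x=-0.127, v=-0.476, θ=0.006, ω=0.373
apply F[12]=+2.811 → step 13: x=-0.136, v=-0.444, θ=0.013, ω=0.325
apply F[13]=+2.759 → step 14: x=-0.145, v=-0.412, θ=0.019, ω=0.280
apply F[14]=+2.674 → step 15: x=-0.153, v=-0.383, θ=0.024, ω=0.238
apply F[15]=+2.569 → step 16: x=-0.160, v=-0.354, θ=0.028, ω=0.201
apply F[16]=+2.454 → step 17: x=-0.167, v=-0.328, θ=0.032, ω=0.167
apply F[17]=+2.334 → step 18: x=-0.173, v=-0.302, θ=0.035, ω=0.137
apply F[18]=+2.213 → step 19: x=-0.179, v=-0.279, θ=0.038, ω=0.111
apply F[19]=+2.095 → step 20: x=-0.184, v=-0.256, θ=0.040, ω=0.087
apply F[20]=+1.980 → step 21: x=-0.189, v=-0.236, θ=0.041, ω=0.066
Max |angle| over trajectory = 0.121 rad = 6.9°.

Answer: 6.9°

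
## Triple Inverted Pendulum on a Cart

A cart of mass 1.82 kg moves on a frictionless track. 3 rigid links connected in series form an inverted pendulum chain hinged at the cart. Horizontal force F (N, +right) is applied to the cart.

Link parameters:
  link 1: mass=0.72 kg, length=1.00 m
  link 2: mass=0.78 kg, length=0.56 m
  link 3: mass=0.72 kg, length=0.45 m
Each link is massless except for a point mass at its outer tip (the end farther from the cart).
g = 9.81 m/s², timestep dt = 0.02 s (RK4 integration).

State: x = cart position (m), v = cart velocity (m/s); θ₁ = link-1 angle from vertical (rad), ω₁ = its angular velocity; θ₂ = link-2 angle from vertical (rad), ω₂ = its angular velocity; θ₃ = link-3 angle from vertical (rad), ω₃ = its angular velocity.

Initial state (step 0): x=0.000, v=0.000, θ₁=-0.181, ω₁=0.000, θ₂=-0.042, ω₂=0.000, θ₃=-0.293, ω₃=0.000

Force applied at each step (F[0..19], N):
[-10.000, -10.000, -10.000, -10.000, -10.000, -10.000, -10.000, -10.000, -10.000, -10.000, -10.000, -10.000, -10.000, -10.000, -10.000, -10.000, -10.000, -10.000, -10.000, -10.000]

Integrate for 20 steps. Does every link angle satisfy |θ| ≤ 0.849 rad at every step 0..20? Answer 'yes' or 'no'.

apply F[0]=-10.000 → step 1: x=-0.001, v=-0.068, θ₁=-0.181, ω₁=-0.022, θ₂=-0.040, ω₂=0.220, θ₃=-0.295, ω₃=-0.197
apply F[1]=-10.000 → step 2: x=-0.003, v=-0.136, θ₁=-0.182, ω₁=-0.045, θ₂=-0.033, ω₂=0.444, θ₃=-0.301, ω₃=-0.398
apply F[2]=-10.000 → step 3: x=-0.006, v=-0.205, θ₁=-0.183, ω₁=-0.070, θ₂=-0.022, ω₂=0.677, θ₃=-0.311, ω₃=-0.606
apply F[3]=-10.000 → step 4: x=-0.011, v=-0.275, θ₁=-0.185, ω₁=-0.096, θ₂=-0.006, ω₂=0.922, θ₃=-0.325, ω₃=-0.822
apply F[4]=-10.000 → step 5: x=-0.017, v=-0.347, θ₁=-0.187, ω₁=-0.125, θ₂=0.015, ω₂=1.180, θ₃=-0.344, ω₃=-1.046
apply F[5]=-10.000 → step 6: x=-0.025, v=-0.419, θ₁=-0.190, ω₁=-0.154, θ₂=0.041, ω₂=1.449, θ₃=-0.367, ω₃=-1.276
apply F[6]=-10.000 → step 7: x=-0.034, v=-0.495, θ₁=-0.193, ω₁=-0.182, θ₂=0.073, ω₂=1.725, θ₃=-0.395, ω₃=-1.506
apply F[7]=-10.000 → step 8: x=-0.045, v=-0.572, θ₁=-0.197, ω₁=-0.208, θ₂=0.110, ω₂=2.004, θ₃=-0.427, ω₃=-1.728
apply F[8]=-10.000 → step 9: x=-0.057, v=-0.652, θ₁=-0.201, ω₁=-0.228, θ₂=0.153, ω₂=2.277, θ₃=-0.464, ω₃=-1.934
apply F[9]=-10.000 → step 10: x=-0.071, v=-0.734, θ₁=-0.206, ω₁=-0.241, θ₂=0.201, ω₂=2.540, θ₃=-0.504, ω₃=-2.116
apply F[10]=-10.000 → step 11: x=-0.086, v=-0.819, θ₁=-0.211, ω₁=-0.244, θ₂=0.255, ω₂=2.789, θ₃=-0.548, ω₃=-2.269
apply F[11]=-10.000 → step 12: x=-0.103, v=-0.906, θ₁=-0.216, ω₁=-0.238, θ₂=0.313, ω₂=3.023, θ₃=-0.595, ω₃=-2.387
apply F[12]=-10.000 → step 13: x=-0.122, v=-0.994, θ₁=-0.220, ω₁=-0.220, θ₂=0.375, ω₂=3.243, θ₃=-0.644, ω₃=-2.471
apply F[13]=-10.000 → step 14: x=-0.143, v=-1.084, θ₁=-0.224, ω₁=-0.192, θ₂=0.442, ω₂=3.454, θ₃=-0.694, ω₃=-2.519
apply F[14]=-10.000 → step 15: x=-0.166, v=-1.175, θ₁=-0.228, ω₁=-0.152, θ₂=0.514, ω₂=3.660, θ₃=-0.744, ω₃=-2.533
apply F[15]=-10.000 → step 16: x=-0.190, v=-1.266, θ₁=-0.230, ω₁=-0.100, θ₂=0.589, ω₂=3.866, θ₃=-0.795, ω₃=-2.511
apply F[16]=-10.000 → step 17: x=-0.217, v=-1.358, θ₁=-0.232, ω₁=-0.034, θ₂=0.668, ω₂=4.079, θ₃=-0.844, ω₃=-2.455
apply F[17]=-10.000 → step 18: x=-0.245, v=-1.451, θ₁=-0.232, ω₁=0.048, θ₂=0.752, ω₂=4.302, θ₃=-0.893, ω₃=-2.362
apply F[18]=-10.000 → step 19: x=-0.275, v=-1.545, θ₁=-0.230, ω₁=0.150, θ₂=0.840, ω₂=4.543, θ₃=-0.939, ω₃=-2.231
apply F[19]=-10.000 → step 20: x=-0.306, v=-1.639, θ₁=-0.226, ω₁=0.275, θ₂=0.934, ω₂=4.805, θ₃=-0.982, ω₃=-2.062
Max |angle| over trajectory = 0.982 rad; bound = 0.849 → exceeded.

Answer: no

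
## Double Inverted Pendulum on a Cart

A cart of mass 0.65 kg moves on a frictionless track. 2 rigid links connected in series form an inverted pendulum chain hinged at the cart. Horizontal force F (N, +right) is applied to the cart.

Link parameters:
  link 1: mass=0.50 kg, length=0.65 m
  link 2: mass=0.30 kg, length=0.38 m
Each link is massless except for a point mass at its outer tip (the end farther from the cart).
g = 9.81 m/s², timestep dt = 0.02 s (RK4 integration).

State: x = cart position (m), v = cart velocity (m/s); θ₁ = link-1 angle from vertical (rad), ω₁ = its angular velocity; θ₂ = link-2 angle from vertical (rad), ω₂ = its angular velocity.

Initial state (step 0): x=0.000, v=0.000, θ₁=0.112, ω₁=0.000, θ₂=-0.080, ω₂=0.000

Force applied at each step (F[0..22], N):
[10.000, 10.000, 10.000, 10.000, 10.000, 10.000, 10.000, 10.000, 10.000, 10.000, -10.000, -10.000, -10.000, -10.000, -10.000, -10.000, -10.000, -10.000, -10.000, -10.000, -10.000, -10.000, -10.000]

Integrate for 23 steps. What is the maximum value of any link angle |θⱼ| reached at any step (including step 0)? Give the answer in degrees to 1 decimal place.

apply F[0]=+10.000 → step 1: x=0.003, v=0.278, θ₁=0.108, ω₁=-0.353, θ₂=-0.082, ω₂=-0.177
apply F[1]=+10.000 → step 2: x=0.011, v=0.558, θ₁=0.098, ω₁=-0.714, θ₂=-0.087, ω₂=-0.346
apply F[2]=+10.000 → step 3: x=0.025, v=0.843, θ₁=0.080, ω₁=-1.091, θ₂=-0.096, ω₂=-0.502
apply F[3]=+10.000 → step 4: x=0.045, v=1.135, θ₁=0.054, ω₁=-1.490, θ₂=-0.107, ω₂=-0.636
apply F[4]=+10.000 → step 5: x=0.071, v=1.435, θ₁=0.020, ω₁=-1.917, θ₂=-0.121, ω₂=-0.741
apply F[5]=+10.000 → step 6: x=0.102, v=1.742, θ₁=-0.023, ω₁=-2.375, θ₂=-0.136, ω₂=-0.813
apply F[6]=+10.000 → step 7: x=0.140, v=2.055, θ₁=-0.075, ω₁=-2.862, θ₂=-0.153, ω₂=-0.850
apply F[7]=+10.000 → step 8: x=0.185, v=2.367, θ₁=-0.137, ω₁=-3.369, θ₂=-0.170, ω₂=-0.859
apply F[8]=+10.000 → step 9: x=0.235, v=2.667, θ₁=-0.210, ω₁=-3.876, θ₂=-0.187, ω₂=-0.859
apply F[9]=+10.000 → step 10: x=0.291, v=2.944, θ₁=-0.292, ω₁=-4.357, θ₂=-0.205, ω₂=-0.884
apply F[10]=-10.000 → step 11: x=0.347, v=2.656, θ₁=-0.376, ω₁=-4.043, θ₂=-0.222, ω₂=-0.858
apply F[11]=-10.000 → step 12: x=0.397, v=2.390, θ₁=-0.455, ω₁=-3.804, θ₂=-0.239, ω₂=-0.793
apply F[12]=-10.000 → step 13: x=0.443, v=2.143, θ₁=-0.529, ω₁=-3.635, θ₂=-0.254, ω₂=-0.685
apply F[13]=-10.000 → step 14: x=0.483, v=1.912, θ₁=-0.600, ω₁=-3.526, θ₂=-0.266, ω₂=-0.539
apply F[14]=-10.000 → step 15: x=0.519, v=1.692, θ₁=-0.670, ω₁=-3.469, θ₂=-0.275, ω₂=-0.359
apply F[15]=-10.000 → step 16: x=0.551, v=1.479, θ₁=-0.739, ω₁=-3.456, θ₂=-0.280, ω₂=-0.151
apply F[16]=-10.000 → step 17: x=0.578, v=1.270, θ₁=-0.809, ω₁=-3.482, θ₂=-0.281, ω₂=0.078
apply F[17]=-10.000 → step 18: x=0.602, v=1.061, θ₁=-0.879, ω₁=-3.538, θ₂=-0.277, ω₂=0.320
apply F[18]=-10.000 → step 19: x=0.621, v=0.850, θ₁=-0.950, ω₁=-3.622, θ₂=-0.268, ω₂=0.569
apply F[19]=-10.000 → step 20: x=0.636, v=0.633, θ₁=-1.024, ω₁=-3.730, θ₂=-0.254, ω₂=0.817
apply F[20]=-10.000 → step 21: x=0.646, v=0.409, θ₁=-1.100, ω₁=-3.858, θ₂=-0.235, ω₂=1.055
apply F[21]=-10.000 → step 22: x=0.652, v=0.176, θ₁=-1.178, ω₁=-4.007, θ₂=-0.212, ω₂=1.276
apply F[22]=-10.000 → step 23: x=0.653, v=-0.070, θ₁=-1.260, ω₁=-4.175, θ₂=-0.184, ω₂=1.470
Max |angle| over trajectory = 1.260 rad = 72.2°.

Answer: 72.2°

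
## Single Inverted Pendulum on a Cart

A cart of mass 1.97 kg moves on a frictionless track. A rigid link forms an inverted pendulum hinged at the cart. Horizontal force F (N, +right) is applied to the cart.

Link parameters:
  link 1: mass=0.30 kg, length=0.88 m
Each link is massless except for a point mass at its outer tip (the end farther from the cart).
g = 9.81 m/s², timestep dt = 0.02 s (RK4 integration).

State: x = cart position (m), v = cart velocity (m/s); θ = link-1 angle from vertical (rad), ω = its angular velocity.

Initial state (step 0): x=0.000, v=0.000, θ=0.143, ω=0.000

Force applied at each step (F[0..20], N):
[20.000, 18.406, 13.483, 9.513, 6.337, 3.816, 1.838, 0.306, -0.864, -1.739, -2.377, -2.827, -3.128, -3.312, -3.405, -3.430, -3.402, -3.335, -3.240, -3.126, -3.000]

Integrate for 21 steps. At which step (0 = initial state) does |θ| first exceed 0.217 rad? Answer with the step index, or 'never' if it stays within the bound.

Answer: never

Derivation:
apply F[0]=+20.000 → step 1: x=0.002, v=0.198, θ=0.141, ω=-0.191
apply F[1]=+18.406 → step 2: x=0.008, v=0.381, θ=0.136, ω=-0.366
apply F[2]=+13.483 → step 3: x=0.017, v=0.513, θ=0.127, ω=-0.486
apply F[3]=+9.513 → step 4: x=0.028, v=0.606, θ=0.117, ω=-0.564
apply F[4]=+6.337 → step 5: x=0.041, v=0.667, θ=0.105, ω=-0.608
apply F[5]=+3.816 → step 6: x=0.054, v=0.703, θ=0.092, ω=-0.627
apply F[6]=+1.838 → step 7: x=0.069, v=0.719, θ=0.080, ω=-0.626
apply F[7]=+0.306 → step 8: x=0.083, v=0.720, θ=0.068, ω=-0.610
apply F[8]=-0.864 → step 9: x=0.097, v=0.710, θ=0.056, ω=-0.585
apply F[9]=-1.739 → step 10: x=0.111, v=0.691, θ=0.044, ω=-0.552
apply F[10]=-2.377 → step 11: x=0.125, v=0.665, θ=0.034, ω=-0.514
apply F[11]=-2.827 → step 12: x=0.138, v=0.636, θ=0.024, ω=-0.475
apply F[12]=-3.128 → step 13: x=0.150, v=0.603, θ=0.015, ω=-0.434
apply F[13]=-3.312 → step 14: x=0.162, v=0.569, θ=0.006, ω=-0.393
apply F[14]=-3.405 → step 15: x=0.173, v=0.535, θ=-0.001, ω=-0.353
apply F[15]=-3.430 → step 16: x=0.183, v=0.500, θ=-0.008, ω=-0.314
apply F[16]=-3.402 → step 17: x=0.193, v=0.466, θ=-0.014, ω=-0.278
apply F[17]=-3.335 → step 18: x=0.202, v=0.433, θ=-0.019, ω=-0.244
apply F[18]=-3.240 → step 19: x=0.210, v=0.400, θ=-0.023, ω=-0.212
apply F[19]=-3.126 → step 20: x=0.218, v=0.369, θ=-0.027, ω=-0.182
apply F[20]=-3.000 → step 21: x=0.225, v=0.340, θ=-0.031, ω=-0.155
max |θ| = 0.143 ≤ 0.217 over all 22 states.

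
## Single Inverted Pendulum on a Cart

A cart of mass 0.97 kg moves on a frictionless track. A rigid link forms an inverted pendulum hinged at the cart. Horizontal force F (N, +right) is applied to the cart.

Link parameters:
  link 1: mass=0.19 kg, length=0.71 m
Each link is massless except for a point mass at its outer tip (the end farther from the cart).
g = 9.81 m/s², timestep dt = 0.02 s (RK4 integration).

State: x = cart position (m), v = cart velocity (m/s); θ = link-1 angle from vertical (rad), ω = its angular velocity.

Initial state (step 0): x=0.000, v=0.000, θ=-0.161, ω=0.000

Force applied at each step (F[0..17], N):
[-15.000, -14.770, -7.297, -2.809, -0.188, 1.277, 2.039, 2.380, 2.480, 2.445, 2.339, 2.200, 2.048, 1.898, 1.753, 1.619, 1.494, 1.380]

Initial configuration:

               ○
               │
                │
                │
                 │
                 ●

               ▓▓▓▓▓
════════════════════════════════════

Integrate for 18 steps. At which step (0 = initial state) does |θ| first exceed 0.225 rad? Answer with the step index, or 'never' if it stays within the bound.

Answer: never

Derivation:
apply F[0]=-15.000 → step 1: x=-0.003, v=-0.302, θ=-0.157, ω=0.376
apply F[1]=-14.770 → step 2: x=-0.012, v=-0.599, θ=-0.146, ω=0.748
apply F[2]=-7.297 → step 3: x=-0.025, v=-0.744, θ=-0.129, ω=0.912
apply F[3]=-2.809 → step 4: x=-0.041, v=-0.798, θ=-0.111, ω=0.954
apply F[4]=-0.188 → step 5: x=-0.057, v=-0.798, θ=-0.092, ω=0.926
apply F[5]=+1.277 → step 6: x=-0.073, v=-0.769, θ=-0.074, ω=0.862
apply F[6]=+2.039 → step 7: x=-0.087, v=-0.724, θ=-0.058, ω=0.782
apply F[7]=+2.380 → step 8: x=-0.101, v=-0.673, θ=-0.043, ω=0.696
apply F[8]=+2.480 → step 9: x=-0.114, v=-0.621, θ=-0.030, ω=0.612
apply F[9]=+2.445 → step 10: x=-0.126, v=-0.570, θ=-0.018, ω=0.534
apply F[10]=+2.339 → step 11: x=-0.137, v=-0.521, θ=-0.008, ω=0.461
apply F[11]=+2.200 → step 12: x=-0.147, v=-0.475, θ=0.000, ω=0.396
apply F[12]=+2.048 → step 13: x=-0.156, v=-0.433, θ=0.007, ω=0.338
apply F[13]=+1.898 → step 14: x=-0.164, v=-0.395, θ=0.014, ω=0.286
apply F[14]=+1.753 → step 15: x=-0.172, v=-0.359, θ=0.019, ω=0.241
apply F[15]=+1.619 → step 16: x=-0.179, v=-0.327, θ=0.023, ω=0.201
apply F[16]=+1.494 → step 17: x=-0.185, v=-0.297, θ=0.027, ω=0.166
apply F[17]=+1.380 → step 18: x=-0.191, v=-0.269, θ=0.030, ω=0.135
max |θ| = 0.161 ≤ 0.225 over all 19 states.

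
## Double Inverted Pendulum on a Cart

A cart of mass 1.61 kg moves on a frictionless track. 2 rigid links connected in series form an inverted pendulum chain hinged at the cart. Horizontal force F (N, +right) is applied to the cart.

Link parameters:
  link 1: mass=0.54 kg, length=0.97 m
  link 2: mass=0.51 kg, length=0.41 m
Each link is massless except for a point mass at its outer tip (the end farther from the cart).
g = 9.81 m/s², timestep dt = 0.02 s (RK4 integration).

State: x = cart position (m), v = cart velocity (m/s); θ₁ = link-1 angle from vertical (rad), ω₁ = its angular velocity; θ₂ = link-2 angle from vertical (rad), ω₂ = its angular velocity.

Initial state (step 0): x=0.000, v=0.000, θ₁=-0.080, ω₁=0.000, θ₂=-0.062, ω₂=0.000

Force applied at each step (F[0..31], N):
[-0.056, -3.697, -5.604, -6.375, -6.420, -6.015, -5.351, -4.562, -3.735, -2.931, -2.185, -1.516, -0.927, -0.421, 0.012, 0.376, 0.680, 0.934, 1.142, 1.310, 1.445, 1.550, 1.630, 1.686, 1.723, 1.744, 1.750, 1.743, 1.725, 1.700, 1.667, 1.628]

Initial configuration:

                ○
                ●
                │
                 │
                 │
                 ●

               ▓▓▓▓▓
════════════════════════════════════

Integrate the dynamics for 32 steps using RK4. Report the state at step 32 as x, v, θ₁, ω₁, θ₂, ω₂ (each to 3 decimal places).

apply F[0]=-0.056 → step 1: x=0.000, v=0.009, θ₁=-0.080, ω₁=-0.029, θ₂=-0.062, ω₂=0.017
apply F[1]=-3.697 → step 2: x=-0.000, v=-0.026, θ₁=-0.081, ω₁=-0.013, θ₂=-0.061, ω₂=0.035
apply F[2]=-5.604 → step 3: x=-0.001, v=-0.085, θ₁=-0.081, ω₁=0.028, θ₂=-0.060, ω₂=0.053
apply F[3]=-6.375 → step 4: x=-0.004, v=-0.154, θ₁=-0.080, ω₁=0.078, θ₂=-0.059, ω₂=0.073
apply F[4]=-6.420 → step 5: x=-0.007, v=-0.223, θ₁=-0.077, ω₁=0.130, θ₂=-0.058, ω₂=0.092
apply F[5]=-6.015 → step 6: x=-0.012, v=-0.288, θ₁=-0.074, ω₁=0.177, θ₂=-0.056, ω₂=0.110
apply F[6]=-5.351 → step 7: x=-0.019, v=-0.345, θ₁=-0.070, ω₁=0.218, θ₂=-0.053, ω₂=0.127
apply F[7]=-4.562 → step 8: x=-0.026, v=-0.393, θ₁=-0.066, ω₁=0.250, θ₂=-0.050, ω₂=0.143
apply F[8]=-3.735 → step 9: x=-0.034, v=-0.431, θ₁=-0.060, ω₁=0.274, θ₂=-0.047, ω₂=0.156
apply F[9]=-2.931 → step 10: x=-0.043, v=-0.460, θ₁=-0.055, ω₁=0.290, θ₂=-0.044, ω₂=0.167
apply F[10]=-2.185 → step 11: x=-0.053, v=-0.481, θ₁=-0.049, ω₁=0.299, θ₂=-0.041, ω₂=0.176
apply F[11]=-1.516 → step 12: x=-0.062, v=-0.494, θ₁=-0.043, ω₁=0.302, θ₂=-0.037, ω₂=0.182
apply F[12]=-0.927 → step 13: x=-0.072, v=-0.500, θ₁=-0.037, ω₁=0.299, θ₂=-0.034, ω₂=0.186
apply F[13]=-0.421 → step 14: x=-0.082, v=-0.501, θ₁=-0.031, ω₁=0.293, θ₂=-0.030, ω₂=0.188
apply F[14]=+0.012 → step 15: x=-0.092, v=-0.498, θ₁=-0.025, ω₁=0.284, θ₂=-0.026, ω₂=0.189
apply F[15]=+0.376 → step 16: x=-0.102, v=-0.490, θ₁=-0.020, ω₁=0.272, θ₂=-0.022, ω₂=0.187
apply F[16]=+0.680 → step 17: x=-0.112, v=-0.480, θ₁=-0.014, ω₁=0.258, θ₂=-0.019, ω₂=0.184
apply F[17]=+0.934 → step 18: x=-0.121, v=-0.466, θ₁=-0.009, ω₁=0.243, θ₂=-0.015, ω₂=0.180
apply F[18]=+1.142 → step 19: x=-0.131, v=-0.451, θ₁=-0.005, ω₁=0.227, θ₂=-0.011, ω₂=0.174
apply F[19]=+1.310 → step 20: x=-0.140, v=-0.435, θ₁=-0.000, ω₁=0.211, θ₂=-0.008, ω₂=0.168
apply F[20]=+1.445 → step 21: x=-0.148, v=-0.417, θ₁=0.004, ω₁=0.194, θ₂=-0.005, ω₂=0.160
apply F[21]=+1.550 → step 22: x=-0.156, v=-0.398, θ₁=0.007, ω₁=0.178, θ₂=-0.002, ω₂=0.152
apply F[22]=+1.630 → step 23: x=-0.164, v=-0.379, θ₁=0.011, ω₁=0.162, θ₂=0.001, ω₂=0.144
apply F[23]=+1.686 → step 24: x=-0.171, v=-0.360, θ₁=0.014, ω₁=0.146, θ₂=0.004, ω₂=0.135
apply F[24]=+1.723 → step 25: x=-0.178, v=-0.341, θ₁=0.017, ω₁=0.131, θ₂=0.007, ω₂=0.126
apply F[25]=+1.744 → step 26: x=-0.185, v=-0.321, θ₁=0.019, ω₁=0.117, θ₂=0.009, ω₂=0.117
apply F[26]=+1.750 → step 27: x=-0.191, v=-0.302, θ₁=0.021, ω₁=0.103, θ₂=0.012, ω₂=0.108
apply F[27]=+1.743 → step 28: x=-0.197, v=-0.283, θ₁=0.023, ω₁=0.090, θ₂=0.014, ω₂=0.099
apply F[28]=+1.725 → step 29: x=-0.203, v=-0.265, θ₁=0.025, ω₁=0.078, θ₂=0.015, ω₂=0.090
apply F[29]=+1.700 → step 30: x=-0.208, v=-0.247, θ₁=0.026, ω₁=0.066, θ₂=0.017, ω₂=0.081
apply F[30]=+1.667 → step 31: x=-0.212, v=-0.230, θ₁=0.028, ω₁=0.056, θ₂=0.019, ω₂=0.073
apply F[31]=+1.628 → step 32: x=-0.217, v=-0.213, θ₁=0.029, ω₁=0.046, θ₂=0.020, ω₂=0.064

Answer: x=-0.217, v=-0.213, θ₁=0.029, ω₁=0.046, θ₂=0.020, ω₂=0.064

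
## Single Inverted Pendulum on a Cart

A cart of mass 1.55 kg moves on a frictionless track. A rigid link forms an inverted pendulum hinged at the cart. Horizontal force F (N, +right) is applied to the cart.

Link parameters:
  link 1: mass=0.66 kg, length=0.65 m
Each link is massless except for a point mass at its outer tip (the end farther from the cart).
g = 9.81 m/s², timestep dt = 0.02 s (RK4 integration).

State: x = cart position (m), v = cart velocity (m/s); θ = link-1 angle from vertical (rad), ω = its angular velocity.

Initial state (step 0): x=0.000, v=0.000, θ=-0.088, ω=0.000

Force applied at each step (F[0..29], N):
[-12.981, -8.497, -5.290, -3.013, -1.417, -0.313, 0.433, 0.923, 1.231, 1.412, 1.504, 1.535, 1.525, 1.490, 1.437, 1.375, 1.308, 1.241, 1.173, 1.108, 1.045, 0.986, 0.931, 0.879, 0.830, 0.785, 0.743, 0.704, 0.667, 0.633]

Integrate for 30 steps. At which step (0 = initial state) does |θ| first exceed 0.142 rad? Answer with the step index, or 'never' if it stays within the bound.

apply F[0]=-12.981 → step 1: x=-0.002, v=-0.160, θ=-0.086, ω=0.218
apply F[1]=-8.497 → step 2: x=-0.006, v=-0.262, θ=-0.080, ω=0.350
apply F[2]=-5.290 → step 3: x=-0.012, v=-0.324, θ=-0.072, ω=0.422
apply F[3]=-3.013 → step 4: x=-0.018, v=-0.357, θ=-0.064, ω=0.453
apply F[4]=-1.417 → step 5: x=-0.026, v=-0.371, θ=-0.055, ω=0.455
apply F[5]=-0.313 → step 6: x=-0.033, v=-0.371, θ=-0.046, ω=0.440
apply F[6]=+0.433 → step 7: x=-0.040, v=-0.362, θ=-0.037, ω=0.414
apply F[7]=+0.923 → step 8: x=-0.048, v=-0.347, θ=-0.029, ω=0.381
apply F[8]=+1.231 → step 9: x=-0.054, v=-0.329, θ=-0.022, ω=0.346
apply F[9]=+1.412 → step 10: x=-0.061, v=-0.309, θ=-0.015, ω=0.310
apply F[10]=+1.504 → step 11: x=-0.067, v=-0.289, θ=-0.009, ω=0.275
apply F[11]=+1.535 → step 12: x=-0.072, v=-0.268, θ=-0.004, ω=0.242
apply F[12]=+1.525 → step 13: x=-0.077, v=-0.249, θ=0.000, ω=0.210
apply F[13]=+1.490 → step 14: x=-0.082, v=-0.229, θ=0.004, ω=0.182
apply F[14]=+1.437 → step 15: x=-0.087, v=-0.211, θ=0.007, ω=0.156
apply F[15]=+1.375 → step 16: x=-0.091, v=-0.194, θ=0.010, ω=0.132
apply F[16]=+1.308 → step 17: x=-0.094, v=-0.179, θ=0.013, ω=0.111
apply F[17]=+1.241 → step 18: x=-0.098, v=-0.164, θ=0.015, ω=0.093
apply F[18]=+1.173 → step 19: x=-0.101, v=-0.150, θ=0.017, ω=0.076
apply F[19]=+1.108 → step 20: x=-0.104, v=-0.137, θ=0.018, ω=0.062
apply F[20]=+1.045 → step 21: x=-0.106, v=-0.125, θ=0.019, ω=0.049
apply F[21]=+0.986 → step 22: x=-0.109, v=-0.114, θ=0.020, ω=0.038
apply F[22]=+0.931 → step 23: x=-0.111, v=-0.104, θ=0.021, ω=0.028
apply F[23]=+0.879 → step 24: x=-0.113, v=-0.094, θ=0.021, ω=0.019
apply F[24]=+0.830 → step 25: x=-0.115, v=-0.085, θ=0.021, ω=0.012
apply F[25]=+0.785 → step 26: x=-0.116, v=-0.077, θ=0.021, ω=0.006
apply F[26]=+0.743 → step 27: x=-0.118, v=-0.069, θ=0.022, ω=0.000
apply F[27]=+0.704 → step 28: x=-0.119, v=-0.062, θ=0.022, ω=-0.005
apply F[28]=+0.667 → step 29: x=-0.120, v=-0.055, θ=0.021, ω=-0.009
apply F[29]=+0.633 → step 30: x=-0.121, v=-0.048, θ=0.021, ω=-0.012
max |θ| = 0.088 ≤ 0.142 over all 31 states.

Answer: never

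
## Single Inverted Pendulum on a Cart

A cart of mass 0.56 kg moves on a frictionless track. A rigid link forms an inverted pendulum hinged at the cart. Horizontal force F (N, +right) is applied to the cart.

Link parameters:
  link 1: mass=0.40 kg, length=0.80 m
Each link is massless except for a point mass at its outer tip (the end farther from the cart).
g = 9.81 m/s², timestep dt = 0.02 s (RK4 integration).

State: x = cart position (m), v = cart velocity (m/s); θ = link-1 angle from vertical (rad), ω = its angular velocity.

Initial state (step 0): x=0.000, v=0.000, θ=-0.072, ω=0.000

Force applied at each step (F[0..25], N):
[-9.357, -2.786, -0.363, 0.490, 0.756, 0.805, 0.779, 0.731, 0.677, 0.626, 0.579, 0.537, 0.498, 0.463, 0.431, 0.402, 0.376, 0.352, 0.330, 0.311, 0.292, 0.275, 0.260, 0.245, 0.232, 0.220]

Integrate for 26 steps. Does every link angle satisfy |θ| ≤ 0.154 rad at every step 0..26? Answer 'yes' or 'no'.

Answer: yes

Derivation:
apply F[0]=-9.357 → step 1: x=-0.003, v=-0.323, θ=-0.068, ω=0.386
apply F[1]=-2.786 → step 2: x=-0.011, v=-0.414, θ=-0.059, ω=0.483
apply F[2]=-0.363 → step 3: x=-0.019, v=-0.419, θ=-0.050, ω=0.476
apply F[3]=+0.490 → step 4: x=-0.027, v=-0.395, θ=-0.041, ω=0.435
apply F[4]=+0.756 → step 5: x=-0.035, v=-0.363, θ=-0.033, ω=0.387
apply F[5]=+0.805 → step 6: x=-0.042, v=-0.331, θ=-0.025, ω=0.339
apply F[6]=+0.779 → step 7: x=-0.048, v=-0.300, θ=-0.019, ω=0.295
apply F[7]=+0.731 → step 8: x=-0.054, v=-0.271, θ=-0.013, ω=0.255
apply F[8]=+0.677 → step 9: x=-0.059, v=-0.246, θ=-0.009, ω=0.220
apply F[9]=+0.626 → step 10: x=-0.063, v=-0.222, θ=-0.005, ω=0.190
apply F[10]=+0.579 → step 11: x=-0.068, v=-0.201, θ=-0.001, ω=0.163
apply F[11]=+0.537 → step 12: x=-0.072, v=-0.182, θ=0.002, ω=0.139
apply F[12]=+0.498 → step 13: x=-0.075, v=-0.165, θ=0.004, ω=0.118
apply F[13]=+0.463 → step 14: x=-0.078, v=-0.149, θ=0.007, ω=0.099
apply F[14]=+0.431 → step 15: x=-0.081, v=-0.135, θ=0.008, ω=0.083
apply F[15]=+0.402 → step 16: x=-0.084, v=-0.122, θ=0.010, ω=0.069
apply F[16]=+0.376 → step 17: x=-0.086, v=-0.110, θ=0.011, ω=0.057
apply F[17]=+0.352 → step 18: x=-0.088, v=-0.099, θ=0.012, ω=0.046
apply F[18]=+0.330 → step 19: x=-0.090, v=-0.089, θ=0.013, ω=0.037
apply F[19]=+0.311 → step 20: x=-0.091, v=-0.080, θ=0.014, ω=0.029
apply F[20]=+0.292 → step 21: x=-0.093, v=-0.071, θ=0.014, ω=0.022
apply F[21]=+0.275 → step 22: x=-0.094, v=-0.063, θ=0.015, ω=0.015
apply F[22]=+0.260 → step 23: x=-0.096, v=-0.056, θ=0.015, ω=0.010
apply F[23]=+0.245 → step 24: x=-0.097, v=-0.049, θ=0.015, ω=0.005
apply F[24]=+0.232 → step 25: x=-0.098, v=-0.043, θ=0.015, ω=0.001
apply F[25]=+0.220 → step 26: x=-0.098, v=-0.038, θ=0.015, ω=-0.002
Max |angle| over trajectory = 0.072 rad; bound = 0.154 → within bound.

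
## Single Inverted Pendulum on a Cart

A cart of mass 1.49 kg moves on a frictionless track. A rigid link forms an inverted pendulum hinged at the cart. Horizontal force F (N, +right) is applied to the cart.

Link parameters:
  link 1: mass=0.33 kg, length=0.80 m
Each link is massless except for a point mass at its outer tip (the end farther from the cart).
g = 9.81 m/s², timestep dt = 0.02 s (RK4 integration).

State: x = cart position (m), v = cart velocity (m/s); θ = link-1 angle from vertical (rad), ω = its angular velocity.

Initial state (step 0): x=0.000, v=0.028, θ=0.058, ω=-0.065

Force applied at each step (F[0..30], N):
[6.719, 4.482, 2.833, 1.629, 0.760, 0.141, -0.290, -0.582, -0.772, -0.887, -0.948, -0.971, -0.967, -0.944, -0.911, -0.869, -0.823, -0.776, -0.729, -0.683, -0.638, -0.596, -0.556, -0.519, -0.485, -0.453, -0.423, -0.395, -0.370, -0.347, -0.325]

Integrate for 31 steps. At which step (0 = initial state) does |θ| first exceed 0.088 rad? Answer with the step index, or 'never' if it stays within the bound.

apply F[0]=+6.719 → step 1: x=0.001, v=0.116, θ=0.056, ω=-0.160
apply F[1]=+4.482 → step 2: x=0.004, v=0.173, θ=0.052, ω=-0.219
apply F[2]=+2.833 → step 3: x=0.008, v=0.209, θ=0.047, ω=-0.252
apply F[3]=+1.629 → step 4: x=0.013, v=0.229, θ=0.042, ω=-0.266
apply F[4]=+0.760 → step 5: x=0.017, v=0.238, θ=0.037, ω=-0.267
apply F[5]=+0.141 → step 6: x=0.022, v=0.238, θ=0.031, ω=-0.259
apply F[6]=-0.290 → step 7: x=0.027, v=0.233, θ=0.026, ω=-0.245
apply F[7]=-0.582 → step 8: x=0.031, v=0.224, θ=0.022, ω=-0.228
apply F[8]=-0.772 → step 9: x=0.036, v=0.213, θ=0.017, ω=-0.210
apply F[9]=-0.887 → step 10: x=0.040, v=0.200, θ=0.013, ω=-0.190
apply F[10]=-0.948 → step 11: x=0.044, v=0.187, θ=0.010, ω=-0.171
apply F[11]=-0.971 → step 12: x=0.047, v=0.174, θ=0.006, ω=-0.152
apply F[12]=-0.967 → step 13: x=0.051, v=0.161, θ=0.004, ω=-0.134
apply F[13]=-0.944 → step 14: x=0.054, v=0.148, θ=0.001, ω=-0.118
apply F[14]=-0.911 → step 15: x=0.056, v=0.136, θ=-0.001, ω=-0.103
apply F[15]=-0.869 → step 16: x=0.059, v=0.124, θ=-0.003, ω=-0.089
apply F[16]=-0.823 → step 17: x=0.061, v=0.113, θ=-0.005, ω=-0.076
apply F[17]=-0.776 → step 18: x=0.064, v=0.103, θ=-0.006, ω=-0.065
apply F[18]=-0.729 → step 19: x=0.066, v=0.093, θ=-0.007, ω=-0.054
apply F[19]=-0.683 → step 20: x=0.067, v=0.085, θ=-0.008, ω=-0.045
apply F[20]=-0.638 → step 21: x=0.069, v=0.076, θ=-0.009, ω=-0.037
apply F[21]=-0.596 → step 22: x=0.070, v=0.069, θ=-0.010, ω=-0.030
apply F[22]=-0.556 → step 23: x=0.072, v=0.062, θ=-0.010, ω=-0.024
apply F[23]=-0.519 → step 24: x=0.073, v=0.055, θ=-0.011, ω=-0.018
apply F[24]=-0.485 → step 25: x=0.074, v=0.049, θ=-0.011, ω=-0.013
apply F[25]=-0.453 → step 26: x=0.075, v=0.044, θ=-0.011, ω=-0.009
apply F[26]=-0.423 → step 27: x=0.076, v=0.038, θ=-0.011, ω=-0.005
apply F[27]=-0.395 → step 28: x=0.076, v=0.034, θ=-0.011, ω=-0.002
apply F[28]=-0.370 → step 29: x=0.077, v=0.029, θ=-0.011, ω=0.001
apply F[29]=-0.347 → step 30: x=0.078, v=0.025, θ=-0.011, ω=0.003
apply F[30]=-0.325 → step 31: x=0.078, v=0.021, θ=-0.011, ω=0.005
max |θ| = 0.058 ≤ 0.088 over all 32 states.

Answer: never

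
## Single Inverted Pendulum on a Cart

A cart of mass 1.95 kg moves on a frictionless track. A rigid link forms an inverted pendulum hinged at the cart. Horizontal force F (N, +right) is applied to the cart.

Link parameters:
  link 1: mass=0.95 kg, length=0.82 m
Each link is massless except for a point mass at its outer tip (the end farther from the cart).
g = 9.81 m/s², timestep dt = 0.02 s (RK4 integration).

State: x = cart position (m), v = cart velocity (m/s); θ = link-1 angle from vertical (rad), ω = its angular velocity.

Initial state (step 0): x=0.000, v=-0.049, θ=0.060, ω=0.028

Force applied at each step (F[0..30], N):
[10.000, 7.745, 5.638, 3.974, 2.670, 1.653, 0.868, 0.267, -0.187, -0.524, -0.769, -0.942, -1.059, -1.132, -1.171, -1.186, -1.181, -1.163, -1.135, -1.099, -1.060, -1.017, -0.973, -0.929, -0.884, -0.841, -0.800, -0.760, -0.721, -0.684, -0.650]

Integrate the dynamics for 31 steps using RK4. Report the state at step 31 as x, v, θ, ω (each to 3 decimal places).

Answer: x=0.091, v=0.041, θ=-0.014, ω=-0.000

Derivation:
apply F[0]=+10.000 → step 1: x=-0.000, v=0.048, θ=0.060, ω=-0.075
apply F[1]=+7.745 → step 2: x=0.002, v=0.121, θ=0.057, ω=-0.151
apply F[2]=+5.638 → step 3: x=0.005, v=0.174, θ=0.054, ω=-0.202
apply F[3]=+3.974 → step 4: x=0.008, v=0.210, θ=0.049, ω=-0.233
apply F[4]=+2.670 → step 5: x=0.013, v=0.233, θ=0.045, ω=-0.250
apply F[5]=+1.653 → step 6: x=0.018, v=0.246, θ=0.040, ω=-0.255
apply F[6]=+0.868 → step 7: x=0.023, v=0.251, θ=0.034, ω=-0.253
apply F[7]=+0.267 → step 8: x=0.028, v=0.251, θ=0.029, ω=-0.245
apply F[8]=-0.187 → step 9: x=0.033, v=0.246, θ=0.025, ω=-0.233
apply F[9]=-0.524 → step 10: x=0.037, v=0.239, θ=0.020, ω=-0.219
apply F[10]=-0.769 → step 11: x=0.042, v=0.229, θ=0.016, ω=-0.203
apply F[11]=-0.942 → step 12: x=0.047, v=0.218, θ=0.012, ω=-0.186
apply F[12]=-1.059 → step 13: x=0.051, v=0.206, θ=0.009, ω=-0.169
apply F[13]=-1.132 → step 14: x=0.055, v=0.194, θ=0.005, ω=-0.152
apply F[14]=-1.171 → step 15: x=0.059, v=0.182, θ=0.002, ω=-0.136
apply F[15]=-1.186 → step 16: x=0.062, v=0.169, θ=-0.000, ω=-0.121
apply F[16]=-1.181 → step 17: x=0.065, v=0.157, θ=-0.002, ω=-0.107
apply F[17]=-1.163 → step 18: x=0.068, v=0.146, θ=-0.004, ω=-0.093
apply F[18]=-1.135 → step 19: x=0.071, v=0.135, θ=-0.006, ω=-0.081
apply F[19]=-1.099 → step 20: x=0.074, v=0.124, θ=-0.008, ω=-0.070
apply F[20]=-1.060 → step 21: x=0.076, v=0.114, θ=-0.009, ω=-0.060
apply F[21]=-1.017 → step 22: x=0.078, v=0.104, θ=-0.010, ω=-0.050
apply F[22]=-0.973 → step 23: x=0.080, v=0.095, θ=-0.011, ω=-0.042
apply F[23]=-0.929 → step 24: x=0.082, v=0.087, θ=-0.012, ω=-0.034
apply F[24]=-0.884 → step 25: x=0.084, v=0.079, θ=-0.012, ω=-0.027
apply F[25]=-0.841 → step 26: x=0.085, v=0.072, θ=-0.013, ω=-0.021
apply F[26]=-0.800 → step 27: x=0.087, v=0.065, θ=-0.013, ω=-0.016
apply F[27]=-0.760 → step 28: x=0.088, v=0.058, θ=-0.013, ω=-0.011
apply F[28]=-0.721 → step 29: x=0.089, v=0.052, θ=-0.014, ω=-0.007
apply F[29]=-0.684 → step 30: x=0.090, v=0.046, θ=-0.014, ω=-0.003
apply F[30]=-0.650 → step 31: x=0.091, v=0.041, θ=-0.014, ω=-0.000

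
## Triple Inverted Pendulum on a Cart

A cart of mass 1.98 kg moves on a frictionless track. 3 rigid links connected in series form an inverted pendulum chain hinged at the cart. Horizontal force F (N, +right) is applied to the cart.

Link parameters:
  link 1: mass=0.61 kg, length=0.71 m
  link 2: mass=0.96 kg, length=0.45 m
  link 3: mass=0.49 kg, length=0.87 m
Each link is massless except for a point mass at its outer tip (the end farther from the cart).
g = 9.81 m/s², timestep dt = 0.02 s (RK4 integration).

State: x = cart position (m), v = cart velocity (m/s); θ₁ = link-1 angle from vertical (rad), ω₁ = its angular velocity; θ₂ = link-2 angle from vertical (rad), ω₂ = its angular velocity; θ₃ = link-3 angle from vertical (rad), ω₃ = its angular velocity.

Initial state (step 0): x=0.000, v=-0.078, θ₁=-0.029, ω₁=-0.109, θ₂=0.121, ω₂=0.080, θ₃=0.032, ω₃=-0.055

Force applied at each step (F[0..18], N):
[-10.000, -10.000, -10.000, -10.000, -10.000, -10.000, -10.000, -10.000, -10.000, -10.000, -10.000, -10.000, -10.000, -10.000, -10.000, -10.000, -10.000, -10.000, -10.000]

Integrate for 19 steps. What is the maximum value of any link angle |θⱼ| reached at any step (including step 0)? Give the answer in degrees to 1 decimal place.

apply F[0]=-10.000 → step 1: x=-0.003, v=-0.173, θ₁=-0.031, ω₁=-0.078, θ₂=0.125, ω₂=0.313, θ₃=0.031, ω₃=-0.084
apply F[1]=-10.000 → step 2: x=-0.007, v=-0.268, θ₁=-0.032, ω₁=-0.050, θ₂=0.134, ω₂=0.556, θ₃=0.029, ω₃=-0.116
apply F[2]=-10.000 → step 3: x=-0.013, v=-0.363, θ₁=-0.033, ω₁=-0.028, θ₂=0.147, ω₂=0.814, θ₃=0.026, ω₃=-0.150
apply F[3]=-10.000 → step 4: x=-0.021, v=-0.458, θ₁=-0.033, ω₁=-0.012, θ₂=0.166, ω₂=1.090, θ₃=0.023, ω₃=-0.190
apply F[4]=-10.000 → step 5: x=-0.032, v=-0.553, θ₁=-0.033, ω₁=-0.001, θ₂=0.191, ω₂=1.386, θ₃=0.018, ω₃=-0.234
apply F[5]=-10.000 → step 6: x=-0.044, v=-0.648, θ₁=-0.033, ω₁=0.006, θ₂=0.222, ω₂=1.704, θ₃=0.013, ω₃=-0.282
apply F[6]=-10.000 → step 7: x=-0.057, v=-0.744, θ₁=-0.033, ω₁=0.012, θ₂=0.259, ω₂=2.039, θ₃=0.007, ω₃=-0.335
apply F[7]=-10.000 → step 8: x=-0.073, v=-0.841, θ₁=-0.033, ω₁=0.020, θ₂=0.304, ω₂=2.386, θ₃=-0.000, ω₃=-0.389
apply F[8]=-10.000 → step 9: x=-0.091, v=-0.937, θ₁=-0.032, ω₁=0.037, θ₂=0.355, ω₂=2.738, θ₃=-0.009, ω₃=-0.442
apply F[9]=-10.000 → step 10: x=-0.111, v=-1.035, θ₁=-0.031, ω₁=0.069, θ₂=0.413, ω₂=3.083, θ₃=-0.018, ω₃=-0.490
apply F[10]=-10.000 → step 11: x=-0.133, v=-1.133, θ₁=-0.029, ω₁=0.122, θ₂=0.478, ω₂=3.414, θ₃=-0.028, ω₃=-0.529
apply F[11]=-10.000 → step 12: x=-0.156, v=-1.232, θ₁=-0.026, ω₁=0.201, θ₂=0.549, ω₂=3.726, θ₃=-0.039, ω₃=-0.556
apply F[12]=-10.000 → step 13: x=-0.182, v=-1.331, θ₁=-0.021, ω₁=0.310, θ₂=0.627, ω₂=4.014, θ₃=-0.050, ω₃=-0.570
apply F[13]=-10.000 → step 14: x=-0.209, v=-1.431, θ₁=-0.014, ω₁=0.450, θ₂=0.710, ω₂=4.280, θ₃=-0.062, ω₃=-0.567
apply F[14]=-10.000 → step 15: x=-0.239, v=-1.532, θ₁=-0.003, ω₁=0.625, θ₂=0.798, ω₂=4.525, θ₃=-0.073, ω₃=-0.548
apply F[15]=-10.000 → step 16: x=-0.271, v=-1.633, θ₁=0.012, ω₁=0.833, θ₂=0.891, ω₂=4.751, θ₃=-0.083, ω₃=-0.512
apply F[16]=-10.000 → step 17: x=-0.304, v=-1.735, θ₁=0.031, ω₁=1.078, θ₂=0.988, ω₂=4.959, θ₃=-0.093, ω₃=-0.459
apply F[17]=-10.000 → step 18: x=-0.340, v=-1.837, θ₁=0.055, ω₁=1.359, θ₂=1.089, ω₂=5.149, θ₃=-0.102, ω₃=-0.388
apply F[18]=-10.000 → step 19: x=-0.378, v=-1.940, θ₁=0.085, ω₁=1.677, θ₂=1.194, ω₂=5.317, θ₃=-0.109, ω₃=-0.302
Max |angle| over trajectory = 1.194 rad = 68.4°.

Answer: 68.4°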